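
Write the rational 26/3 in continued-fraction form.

[8; 1, 2]

Run the Euclidean algorithm on 26 and 3; the successive quotients are the partial quotients a_0, a_1, ... (each step inverts the fractional part left over by the previous one):
  26 = 8*3 + 2, so a_0 = 8.
  3 = 1*2 + 1, so a_1 = 1.
  2 = 2*1 + 0, so a_2 = 2.
The remainder reaches 0 after 3 divisions, so the expansion has 3 partial quotients, read off in order.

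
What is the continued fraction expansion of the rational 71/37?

Run the Euclidean algorithm on 71 and 37; the successive quotients are the partial quotients a_0, a_1, ... (each step inverts the fractional part left over by the previous one):
  71 = 1*37 + 34, so a_0 = 1.
  37 = 1*34 + 3, so a_1 = 1.
  34 = 11*3 + 1, so a_2 = 11.
  3 = 3*1 + 0, so a_3 = 3.
The remainder reaches 0 after 4 divisions, so the expansion has 4 partial quotients, read off in order.

[1; 1, 11, 3]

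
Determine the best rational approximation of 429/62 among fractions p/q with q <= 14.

83/12

Expand x = 429/62 as a continued fraction with the Euclidean algorithm:
  429 = 6*62 + 57, so a_0 = 6.
  62 = 1*57 + 5, so a_1 = 1.
  57 = 11*5 + 2, so a_2 = 11.
  5 = 2*2 + 1, so a_3 = 2.
  2 = 2*1 + 0, so a_4 = 2.
so x = [6; 1, 11, 2, 2].
Convergents (p_i = a_i*p_{i-1} + p_{i-2}, q_i = a_i*q_{i-1} + q_{i-2} with p_{-2}=0, p_{-1}=1, q_{-2}=1, q_{-1}=0), until the denominator exceeds 14:
  i=0: a_0=6, p_0 = 6*1 + 0 = 6, q_0 = 6*0 + 1 = 1.
  i=1: a_1=1, p_1 = 1*6 + 1 = 7, q_1 = 1*1 + 0 = 1.
  i=2: a_2=11, p_2 = 11*7 + 6 = 83, q_2 = 11*1 + 1 = 12.
  i=3: a_3=2, p_3 = 2*83 + 7 = 173, q_3 = 2*12 + 1 = 25.
q_3 = 25 > 14, so the last convergent with denominator <= 14 is p_2/q_2 = 83/12.
The closest fraction with denominator <= 14 is either p_2/q_2 or the intermediate fraction (k*p_2 + p_1)/(k*q_2 + q_1) with the largest k >= 1 whose denominator stays <= 14; these approach x as k grows, and every other convergent or intermediate fraction in range is farther away.
Largest k: floor((14 - q_1)/q_2) = floor((14 - 1)/12) = 1.
That gives (1*83 + 7)/(1*12 + 1) = 90/13.
Compare the errors: |x - 83/12| = |429*12 - 83*62|/(62*12) = 2/744, and |x - 90/13| = |429*13 - 90*62|/(62*13) = 3/806.
Cross-multiplying, 2*806 = 1612 < 2232 = 3*744, so 2/744 is smaller: the convergent 83/12 is closer to x than 90/13.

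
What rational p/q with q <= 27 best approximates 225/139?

Expand x = 225/139 as a continued fraction with the Euclidean algorithm:
  225 = 1*139 + 86, so a_0 = 1.
  139 = 1*86 + 53, so a_1 = 1.
  86 = 1*53 + 33, so a_2 = 1.
  53 = 1*33 + 20, so a_3 = 1.
  33 = 1*20 + 13, so a_4 = 1.
  20 = 1*13 + 7, so a_5 = 1.
  13 = 1*7 + 6, so a_6 = 1.
  7 = 1*6 + 1, so a_7 = 1.
  6 = 6*1 + 0, so a_8 = 6.
so x = [1; 1, 1, 1, 1, 1, 1, 1, 6].
Convergents (p_i = a_i*p_{i-1} + p_{i-2}, q_i = a_i*q_{i-1} + q_{i-2} with p_{-2}=0, p_{-1}=1, q_{-2}=1, q_{-1}=0), until the denominator exceeds 27:
  i=0: a_0=1, p_0 = 1*1 + 0 = 1, q_0 = 1*0 + 1 = 1.
  i=1: a_1=1, p_1 = 1*1 + 1 = 2, q_1 = 1*1 + 0 = 1.
  i=2: a_2=1, p_2 = 1*2 + 1 = 3, q_2 = 1*1 + 1 = 2.
  i=3: a_3=1, p_3 = 1*3 + 2 = 5, q_3 = 1*2 + 1 = 3.
  i=4: a_4=1, p_4 = 1*5 + 3 = 8, q_4 = 1*3 + 2 = 5.
  i=5: a_5=1, p_5 = 1*8 + 5 = 13, q_5 = 1*5 + 3 = 8.
  i=6: a_6=1, p_6 = 1*13 + 8 = 21, q_6 = 1*8 + 5 = 13.
  i=7: a_7=1, p_7 = 1*21 + 13 = 34, q_7 = 1*13 + 8 = 21.
  i=8: a_8=6, p_8 = 6*34 + 21 = 225, q_8 = 6*21 + 13 = 139.
q_8 = 139 > 27, so the last convergent with denominator <= 27 is p_7/q_7 = 34/21.
The closest fraction with denominator <= 27 is either p_7/q_7 or the intermediate fraction (k*p_7 + p_6)/(k*q_7 + q_6) with the largest k >= 1 whose denominator stays <= 27; these approach x as k grows, and every other convergent or intermediate fraction in range is farther away.
Largest k: floor((27 - q_6)/q_7) = floor((27 - 13)/21) = 0.
Since k = 0, no intermediate fraction beyond p_7/q_7 has denominator <= 27, so the convergent 34/21 is the closest (its error is |225*21 - 34*139|/(139*21) = 1/2919).

34/21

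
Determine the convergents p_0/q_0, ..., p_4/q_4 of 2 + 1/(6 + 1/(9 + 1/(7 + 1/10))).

2/1, 13/6, 119/55, 846/391, 8579/3965

Using the convergent recurrence p_i = a_i*p_{i-1} + p_{i-2}, q_i = a_i*q_{i-1} + q_{i-2} with p_{-2}=0, p_{-1}=1, q_{-2}=1, q_{-1}=0:
  i=0: a_0=2, p_0 = 2*1 + 0 = 2, q_0 = 2*0 + 1 = 1.
  i=1: a_1=6, p_1 = 6*2 + 1 = 13, q_1 = 6*1 + 0 = 6.
  i=2: a_2=9, p_2 = 9*13 + 2 = 119, q_2 = 9*6 + 1 = 55.
  i=3: a_3=7, p_3 = 7*119 + 13 = 846, q_3 = 7*55 + 6 = 391.
  i=4: a_4=10, p_4 = 10*846 + 119 = 8579, q_4 = 10*391 + 55 = 3965.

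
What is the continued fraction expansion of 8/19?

Run the Euclidean algorithm on 8 and 19; the successive quotients are the partial quotients a_0, a_1, ... (each step inverts the fractional part left over by the previous one):
  8 = 0*19 + 8, so a_0 = 0.
  19 = 2*8 + 3, so a_1 = 2.
  8 = 2*3 + 2, so a_2 = 2.
  3 = 1*2 + 1, so a_3 = 1.
  2 = 2*1 + 0, so a_4 = 2.
The remainder reaches 0 after 5 divisions, so the expansion has 5 partial quotients, read off in order.

[0; 2, 2, 1, 2]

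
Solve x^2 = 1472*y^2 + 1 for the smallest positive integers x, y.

First expand sqrt(1472) as a continued fraction. With x_i = (sqrt(1472) + m_i)/d_i and (m_0, d_0) = (0, 1): a_0 = floor(sqrt(1472)) = 38, since 38^2 = 1444 <= 1472 < 1521 = 39^2.
Iterate m_{i+1} = d_i*a_i - m_i, d_{i+1} = (1472 - m_{i+1}^2)/d_i, a_{i+1} = floor((a_0 + m_{i+1})/d_{i+1}):
  m_1 = 1*38 - 0 = 38, d_1 = (1472 - 38^2)/1 = 28/1 = 28, a_1 = floor((38 + 38)/28) = 2.
  m_2 = 28*2 - 38 = 18, d_2 = (1472 - 18^2)/28 = 1148/28 = 41, a_2 = floor((38 + 18)/41) = 1.
  m_3 = 41*1 - 18 = 23, d_3 = (1472 - 23^2)/41 = 943/41 = 23, a_3 = floor((38 + 23)/23) = 2.
  m_4 = 23*2 - 23 = 23, d_4 = (1472 - 23^2)/23 = 943/23 = 41, a_4 = floor((38 + 23)/41) = 1.
  m_5 = 41*1 - 23 = 18, d_5 = (1472 - 18^2)/41 = 1148/41 = 28, a_5 = floor((38 + 18)/28) = 2.
  m_6 = 28*2 - 18 = 38, d_6 = (1472 - 38^2)/28 = 28/28 = 1, a_6 = floor((38 + 38)/1) = 76.
  m_7 = 1*76 - 38 = 38, d_7 = (1472 - 38^2)/1 = 28/1 = 28: (m_7, d_7) = (m_1, d_1) = (38, 28), so from here the quotients repeat a_1, ..., a_6; the period length is 6.
So sqrt(1472) = [38; (2, 1, 2, 1, 2, 76)] with period length k = 6.
k is even, so the fundamental solution of x^2 - 1472y^2 = 1 is (p_{k-1}, q_{k-1}) = (p_5, q_5); compute convergents through index 5.
Convergents (p_i = a_i*p_{i-1} + p_{i-2}, q_i = a_i*q_{i-1} + q_{i-2} with p_{-2}=0, p_{-1}=1, q_{-2}=1, q_{-1}=0):
  i=0: a_0=38, p_0 = 38*1 + 0 = 38, q_0 = 38*0 + 1 = 1.
  i=1: a_1=2, p_1 = 2*38 + 1 = 77, q_1 = 2*1 + 0 = 2.
  i=2: a_2=1, p_2 = 1*77 + 38 = 115, q_2 = 1*2 + 1 = 3.
  i=3: a_3=2, p_3 = 2*115 + 77 = 307, q_3 = 2*3 + 2 = 8.
  i=4: a_4=1, p_4 = 1*307 + 115 = 422, q_4 = 1*8 + 3 = 11.
  i=5: a_5=2, p_5 = 2*422 + 307 = 1151, q_5 = 2*11 + 8 = 30.
Check: 1151^2 - 1472*30^2 = 1324801 - 1324800 = 1, so (x, y) = (1151, 30) solves the equation, and by the theorem it is the least positive solution.

(x, y) = (1151, 30)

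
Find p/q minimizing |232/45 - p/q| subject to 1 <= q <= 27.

Expand x = 232/45 as a continued fraction with the Euclidean algorithm:
  232 = 5*45 + 7, so a_0 = 5.
  45 = 6*7 + 3, so a_1 = 6.
  7 = 2*3 + 1, so a_2 = 2.
  3 = 3*1 + 0, so a_3 = 3.
so x = [5; 6, 2, 3].
Convergents (p_i = a_i*p_{i-1} + p_{i-2}, q_i = a_i*q_{i-1} + q_{i-2} with p_{-2}=0, p_{-1}=1, q_{-2}=1, q_{-1}=0), until the denominator exceeds 27:
  i=0: a_0=5, p_0 = 5*1 + 0 = 5, q_0 = 5*0 + 1 = 1.
  i=1: a_1=6, p_1 = 6*5 + 1 = 31, q_1 = 6*1 + 0 = 6.
  i=2: a_2=2, p_2 = 2*31 + 5 = 67, q_2 = 2*6 + 1 = 13.
  i=3: a_3=3, p_3 = 3*67 + 31 = 232, q_3 = 3*13 + 6 = 45.
q_3 = 45 > 27, so the last convergent with denominator <= 27 is p_2/q_2 = 67/13.
The closest fraction with denominator <= 27 is either p_2/q_2 or the intermediate fraction (k*p_2 + p_1)/(k*q_2 + q_1) with the largest k >= 1 whose denominator stays <= 27; these approach x as k grows, and every other convergent or intermediate fraction in range is farther away.
Largest k: floor((27 - q_1)/q_2) = floor((27 - 6)/13) = 1.
That gives (1*67 + 31)/(1*13 + 6) = 98/19.
Compare the errors: |x - 67/13| = |232*13 - 67*45|/(45*13) = 1/585, and |x - 98/19| = |232*19 - 98*45|/(45*19) = 2/855.
Cross-multiplying, 1*855 = 855 < 1170 = 2*585, so 1/585 is smaller: the convergent 67/13 is closer to x than 98/19.

67/13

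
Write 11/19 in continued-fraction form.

[0; 1, 1, 2, 1, 2]

Run the Euclidean algorithm on 11 and 19; the successive quotients are the partial quotients a_0, a_1, ... (each step inverts the fractional part left over by the previous one):
  11 = 0*19 + 11, so a_0 = 0.
  19 = 1*11 + 8, so a_1 = 1.
  11 = 1*8 + 3, so a_2 = 1.
  8 = 2*3 + 2, so a_3 = 2.
  3 = 1*2 + 1, so a_4 = 1.
  2 = 2*1 + 0, so a_5 = 2.
The remainder reaches 0 after 6 divisions, so the expansion has 6 partial quotients, read off in order.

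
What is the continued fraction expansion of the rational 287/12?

Run the Euclidean algorithm on 287 and 12; the successive quotients are the partial quotients a_0, a_1, ... (each step inverts the fractional part left over by the previous one):
  287 = 23*12 + 11, so a_0 = 23.
  12 = 1*11 + 1, so a_1 = 1.
  11 = 11*1 + 0, so a_2 = 11.
The remainder reaches 0 after 3 divisions, so the expansion has 3 partial quotients, read off in order.

[23; 1, 11]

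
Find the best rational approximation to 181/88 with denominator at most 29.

Expand x = 181/88 as a continued fraction with the Euclidean algorithm:
  181 = 2*88 + 5, so a_0 = 2.
  88 = 17*5 + 3, so a_1 = 17.
  5 = 1*3 + 2, so a_2 = 1.
  3 = 1*2 + 1, so a_3 = 1.
  2 = 2*1 + 0, so a_4 = 2.
so x = [2; 17, 1, 1, 2].
Convergents (p_i = a_i*p_{i-1} + p_{i-2}, q_i = a_i*q_{i-1} + q_{i-2} with p_{-2}=0, p_{-1}=1, q_{-2}=1, q_{-1}=0), until the denominator exceeds 29:
  i=0: a_0=2, p_0 = 2*1 + 0 = 2, q_0 = 2*0 + 1 = 1.
  i=1: a_1=17, p_1 = 17*2 + 1 = 35, q_1 = 17*1 + 0 = 17.
  i=2: a_2=1, p_2 = 1*35 + 2 = 37, q_2 = 1*17 + 1 = 18.
  i=3: a_3=1, p_3 = 1*37 + 35 = 72, q_3 = 1*18 + 17 = 35.
q_3 = 35 > 29, so the last convergent with denominator <= 29 is p_2/q_2 = 37/18.
The closest fraction with denominator <= 29 is either p_2/q_2 or the intermediate fraction (k*p_2 + p_1)/(k*q_2 + q_1) with the largest k >= 1 whose denominator stays <= 29; these approach x as k grows, and every other convergent or intermediate fraction in range is farther away.
Largest k: floor((29 - q_1)/q_2) = floor((29 - 17)/18) = 0.
Since k = 0, no intermediate fraction beyond p_2/q_2 has denominator <= 29, so the convergent 37/18 is the closest (its error is |181*18 - 37*88|/(88*18) = 2/1584).

37/18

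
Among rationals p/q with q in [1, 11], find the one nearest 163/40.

45/11

Expand x = 163/40 as a continued fraction with the Euclidean algorithm:
  163 = 4*40 + 3, so a_0 = 4.
  40 = 13*3 + 1, so a_1 = 13.
  3 = 3*1 + 0, so a_2 = 3.
so x = [4; 13, 3].
Convergents (p_i = a_i*p_{i-1} + p_{i-2}, q_i = a_i*q_{i-1} + q_{i-2} with p_{-2}=0, p_{-1}=1, q_{-2}=1, q_{-1}=0), until the denominator exceeds 11:
  i=0: a_0=4, p_0 = 4*1 + 0 = 4, q_0 = 4*0 + 1 = 1.
  i=1: a_1=13, p_1 = 13*4 + 1 = 53, q_1 = 13*1 + 0 = 13.
q_1 = 13 > 11, so the last convergent with denominator <= 11 is p_0/q_0 = 4/1.
The closest fraction with denominator <= 11 is either p_0/q_0 or the intermediate fraction (k*p_0 + p_{-1})/(k*q_0 + q_{-1}) with the largest k >= 1 whose denominator stays <= 11; these approach x as k grows, and every other convergent or intermediate fraction in range is farther away.
Largest k: floor((11 - q_{-1})/q_0) = floor((11 - 0)/1) = 11 (using the seeds p_{-1} = 1, q_{-1} = 0).
That gives (11*4 + 1)/(11*1 + 0) = 45/11.
Compare the errors: |x - 4/1| = |163*1 - 4*40|/(40*1) = 3/40, and |x - 45/11| = |163*11 - 45*40|/(40*11) = 7/440.
Cross-multiplying, 7*40 = 280 < 1320 = 3*440, so 7/440 is smaller: the intermediate fraction 45/11 is closer to x than 4/1.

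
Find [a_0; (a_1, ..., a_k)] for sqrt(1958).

Write x_i = (sqrt(1958) + m_i)/d_i with (m_0, d_0) = (0, 1). a_0 = floor(sqrt(1958)) = 44, since 44^2 = 1936 <= 1958 < 2025 = 45^2.
Iterate m_{i+1} = d_i*a_i - m_i, d_{i+1} = (1958 - m_{i+1}^2)/d_i, a_{i+1} = floor((a_0 + m_{i+1})/d_{i+1}):
  m_1 = 1*44 - 0 = 44, d_1 = (1958 - 44^2)/1 = 22/1 = 22, a_1 = floor((44 + 44)/22) = 4.
  m_2 = 22*4 - 44 = 44, d_2 = (1958 - 44^2)/22 = 22/22 = 1, a_2 = floor((44 + 44)/1) = 88.
  m_3 = 1*88 - 44 = 44, d_3 = (1958 - 44^2)/1 = 22/1 = 22: (m_3, d_3) = (m_1, d_1) = (44, 22), so from here the quotients repeat a_1, a_2; the period length is 2.
Hence the expansion of sqrt(1958) is a_0 = 44 followed by the repeating block 4, 88 (period 2).

[44; (4, 88)]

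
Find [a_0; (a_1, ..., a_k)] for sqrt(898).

[29; (1, 28, 1, 58)]

Write x_i = (sqrt(898) + m_i)/d_i with (m_0, d_0) = (0, 1). a_0 = floor(sqrt(898)) = 29, since 29^2 = 841 <= 898 < 900 = 30^2.
Iterate m_{i+1} = d_i*a_i - m_i, d_{i+1} = (898 - m_{i+1}^2)/d_i, a_{i+1} = floor((a_0 + m_{i+1})/d_{i+1}):
  m_1 = 1*29 - 0 = 29, d_1 = (898 - 29^2)/1 = 57/1 = 57, a_1 = floor((29 + 29)/57) = 1.
  m_2 = 57*1 - 29 = 28, d_2 = (898 - 28^2)/57 = 114/57 = 2, a_2 = floor((29 + 28)/2) = 28.
  m_3 = 2*28 - 28 = 28, d_3 = (898 - 28^2)/2 = 114/2 = 57, a_3 = floor((29 + 28)/57) = 1.
  m_4 = 57*1 - 28 = 29, d_4 = (898 - 29^2)/57 = 57/57 = 1, a_4 = floor((29 + 29)/1) = 58.
  m_5 = 1*58 - 29 = 29, d_5 = (898 - 29^2)/1 = 57/1 = 57: (m_5, d_5) = (m_1, d_1) = (29, 57), so from here the quotients repeat a_1, ..., a_4; the period length is 4.
Hence the expansion of sqrt(898) is a_0 = 29 followed by the repeating block 1, 28, 1, 58 (period 4).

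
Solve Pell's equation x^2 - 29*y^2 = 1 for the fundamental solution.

(x, y) = (9801, 1820)

First expand sqrt(29) as a continued fraction. With x_i = (sqrt(29) + m_i)/d_i and (m_0, d_0) = (0, 1): a_0 = floor(sqrt(29)) = 5, since 5^2 = 25 <= 29 < 36 = 6^2.
Iterate m_{i+1} = d_i*a_i - m_i, d_{i+1} = (29 - m_{i+1}^2)/d_i, a_{i+1} = floor((a_0 + m_{i+1})/d_{i+1}):
  m_1 = 1*5 - 0 = 5, d_1 = (29 - 5^2)/1 = 4/1 = 4, a_1 = floor((5 + 5)/4) = 2.
  m_2 = 4*2 - 5 = 3, d_2 = (29 - 3^2)/4 = 20/4 = 5, a_2 = floor((5 + 3)/5) = 1.
  m_3 = 5*1 - 3 = 2, d_3 = (29 - 2^2)/5 = 25/5 = 5, a_3 = floor((5 + 2)/5) = 1.
  m_4 = 5*1 - 2 = 3, d_4 = (29 - 3^2)/5 = 20/5 = 4, a_4 = floor((5 + 3)/4) = 2.
  m_5 = 4*2 - 3 = 5, d_5 = (29 - 5^2)/4 = 4/4 = 1, a_5 = floor((5 + 5)/1) = 10.
  m_6 = 1*10 - 5 = 5, d_6 = (29 - 5^2)/1 = 4/1 = 4: (m_6, d_6) = (m_1, d_1) = (5, 4), so from here the quotients repeat a_1, ..., a_5; the period length is 5.
So sqrt(29) = [5; (2, 1, 1, 2, 10)] with period length k = 5.
k is odd, so (p_{k-1}, q_{k-1}) only solves x^2 - 29y^2 = -1 and the fundamental solution of x^2 - 29y^2 = 1 is (p_{2k-1}, q_{2k-1}) = (p_9, q_9); compute convergents through index 9, running through the period twice.
Convergents (p_i = a_i*p_{i-1} + p_{i-2}, q_i = a_i*q_{i-1} + q_{i-2} with p_{-2}=0, p_{-1}=1, q_{-2}=1, q_{-1}=0):
  i=0: a_0=5, p_0 = 5*1 + 0 = 5, q_0 = 5*0 + 1 = 1.
  i=1: a_1=2, p_1 = 2*5 + 1 = 11, q_1 = 2*1 + 0 = 2.
  i=2: a_2=1, p_2 = 1*11 + 5 = 16, q_2 = 1*2 + 1 = 3.
  i=3: a_3=1, p_3 = 1*16 + 11 = 27, q_3 = 1*3 + 2 = 5.
  i=4: a_4=2, p_4 = 2*27 + 16 = 70, q_4 = 2*5 + 3 = 13.
  i=5: a_5=10, p_5 = 10*70 + 27 = 727, q_5 = 10*13 + 5 = 135.
  i=6: a_6=2, p_6 = 2*727 + 70 = 1524, q_6 = 2*135 + 13 = 283.
  i=7: a_7=1, p_7 = 1*1524 + 727 = 2251, q_7 = 1*283 + 135 = 418.
  i=8: a_8=1, p_8 = 1*2251 + 1524 = 3775, q_8 = 1*418 + 283 = 701.
  i=9: a_9=2, p_9 = 2*3775 + 2251 = 9801, q_9 = 2*701 + 418 = 1820.
Indeed p_4^2 - 29*q_4^2 = 4900 - 4901 = -1, not +1.
Check: 9801^2 - 29*1820^2 = 96059601 - 96059600 = 1, so (x, y) = (9801, 1820) solves the equation, and by the theorem it is the least positive solution.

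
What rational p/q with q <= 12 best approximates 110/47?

7/3

Expand x = 110/47 as a continued fraction with the Euclidean algorithm:
  110 = 2*47 + 16, so a_0 = 2.
  47 = 2*16 + 15, so a_1 = 2.
  16 = 1*15 + 1, so a_2 = 1.
  15 = 15*1 + 0, so a_3 = 15.
so x = [2; 2, 1, 15].
Convergents (p_i = a_i*p_{i-1} + p_{i-2}, q_i = a_i*q_{i-1} + q_{i-2} with p_{-2}=0, p_{-1}=1, q_{-2}=1, q_{-1}=0), until the denominator exceeds 12:
  i=0: a_0=2, p_0 = 2*1 + 0 = 2, q_0 = 2*0 + 1 = 1.
  i=1: a_1=2, p_1 = 2*2 + 1 = 5, q_1 = 2*1 + 0 = 2.
  i=2: a_2=1, p_2 = 1*5 + 2 = 7, q_2 = 1*2 + 1 = 3.
  i=3: a_3=15, p_3 = 15*7 + 5 = 110, q_3 = 15*3 + 2 = 47.
q_3 = 47 > 12, so the last convergent with denominator <= 12 is p_2/q_2 = 7/3.
The closest fraction with denominator <= 12 is either p_2/q_2 or the intermediate fraction (k*p_2 + p_1)/(k*q_2 + q_1) with the largest k >= 1 whose denominator stays <= 12; these approach x as k grows, and every other convergent or intermediate fraction in range is farther away.
Largest k: floor((12 - q_1)/q_2) = floor((12 - 2)/3) = 3.
That gives (3*7 + 5)/(3*3 + 2) = 26/11.
Compare the errors: |x - 7/3| = |110*3 - 7*47|/(47*3) = 1/141, and |x - 26/11| = |110*11 - 26*47|/(47*11) = 12/517.
Cross-multiplying, 1*517 = 517 < 1692 = 12*141, so 1/141 is smaller: the convergent 7/3 is closer to x than 26/11.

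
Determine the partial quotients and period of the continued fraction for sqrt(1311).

[36; (4, 1, 4, 2, 1, 2, 4, 1, 4, 72)]

Write x_i = (sqrt(1311) + m_i)/d_i with (m_0, d_0) = (0, 1). a_0 = floor(sqrt(1311)) = 36, since 36^2 = 1296 <= 1311 < 1369 = 37^2.
Iterate m_{i+1} = d_i*a_i - m_i, d_{i+1} = (1311 - m_{i+1}^2)/d_i, a_{i+1} = floor((a_0 + m_{i+1})/d_{i+1}):
  m_1 = 1*36 - 0 = 36, d_1 = (1311 - 36^2)/1 = 15/1 = 15, a_1 = floor((36 + 36)/15) = 4.
  m_2 = 15*4 - 36 = 24, d_2 = (1311 - 24^2)/15 = 735/15 = 49, a_2 = floor((36 + 24)/49) = 1.
  m_3 = 49*1 - 24 = 25, d_3 = (1311 - 25^2)/49 = 686/49 = 14, a_3 = floor((36 + 25)/14) = 4.
  m_4 = 14*4 - 25 = 31, d_4 = (1311 - 31^2)/14 = 350/14 = 25, a_4 = floor((36 + 31)/25) = 2.
  m_5 = 25*2 - 31 = 19, d_5 = (1311 - 19^2)/25 = 950/25 = 38, a_5 = floor((36 + 19)/38) = 1.
  m_6 = 38*1 - 19 = 19, d_6 = (1311 - 19^2)/38 = 950/38 = 25, a_6 = floor((36 + 19)/25) = 2.
  m_7 = 25*2 - 19 = 31, d_7 = (1311 - 31^2)/25 = 350/25 = 14, a_7 = floor((36 + 31)/14) = 4.
  m_8 = 14*4 - 31 = 25, d_8 = (1311 - 25^2)/14 = 686/14 = 49, a_8 = floor((36 + 25)/49) = 1.
  m_9 = 49*1 - 25 = 24, d_9 = (1311 - 24^2)/49 = 735/49 = 15, a_9 = floor((36 + 24)/15) = 4.
  m_10 = 15*4 - 24 = 36, d_10 = (1311 - 36^2)/15 = 15/15 = 1, a_10 = floor((36 + 36)/1) = 72.
  m_11 = 1*72 - 36 = 36, d_11 = (1311 - 36^2)/1 = 15/1 = 15: (m_11, d_11) = (m_1, d_1) = (36, 15), so from here the quotients repeat a_1, ..., a_10; the period length is 10.
Hence the expansion of sqrt(1311) is a_0 = 36 followed by the repeating block 4, 1, 4, 2, 1, 2, 4, 1, 4, 72 (period 10).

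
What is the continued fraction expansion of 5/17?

[0; 3, 2, 2]

Run the Euclidean algorithm on 5 and 17; the successive quotients are the partial quotients a_0, a_1, ... (each step inverts the fractional part left over by the previous one):
  5 = 0*17 + 5, so a_0 = 0.
  17 = 3*5 + 2, so a_1 = 3.
  5 = 2*2 + 1, so a_2 = 2.
  2 = 2*1 + 0, so a_3 = 2.
The remainder reaches 0 after 4 divisions, so the expansion has 4 partial quotients, read off in order.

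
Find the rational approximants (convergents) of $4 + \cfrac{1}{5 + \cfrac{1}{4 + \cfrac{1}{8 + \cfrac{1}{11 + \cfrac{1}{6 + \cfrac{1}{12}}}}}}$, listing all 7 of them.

4/1, 21/5, 88/21, 725/173, 8063/1924, 49103/11717, 597299/142528

Using the convergent recurrence p_i = a_i*p_{i-1} + p_{i-2}, q_i = a_i*q_{i-1} + q_{i-2} with p_{-2}=0, p_{-1}=1, q_{-2}=1, q_{-1}=0:
  i=0: a_0=4, p_0 = 4*1 + 0 = 4, q_0 = 4*0 + 1 = 1.
  i=1: a_1=5, p_1 = 5*4 + 1 = 21, q_1 = 5*1 + 0 = 5.
  i=2: a_2=4, p_2 = 4*21 + 4 = 88, q_2 = 4*5 + 1 = 21.
  i=3: a_3=8, p_3 = 8*88 + 21 = 725, q_3 = 8*21 + 5 = 173.
  i=4: a_4=11, p_4 = 11*725 + 88 = 8063, q_4 = 11*173 + 21 = 1924.
  i=5: a_5=6, p_5 = 6*8063 + 725 = 49103, q_5 = 6*1924 + 173 = 11717.
  i=6: a_6=12, p_6 = 12*49103 + 8063 = 597299, q_6 = 12*11717 + 1924 = 142528.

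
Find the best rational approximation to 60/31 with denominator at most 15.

Expand x = 60/31 as a continued fraction with the Euclidean algorithm:
  60 = 1*31 + 29, so a_0 = 1.
  31 = 1*29 + 2, so a_1 = 1.
  29 = 14*2 + 1, so a_2 = 14.
  2 = 2*1 + 0, so a_3 = 2.
so x = [1; 1, 14, 2].
Convergents (p_i = a_i*p_{i-1} + p_{i-2}, q_i = a_i*q_{i-1} + q_{i-2} with p_{-2}=0, p_{-1}=1, q_{-2}=1, q_{-1}=0), until the denominator exceeds 15:
  i=0: a_0=1, p_0 = 1*1 + 0 = 1, q_0 = 1*0 + 1 = 1.
  i=1: a_1=1, p_1 = 1*1 + 1 = 2, q_1 = 1*1 + 0 = 1.
  i=2: a_2=14, p_2 = 14*2 + 1 = 29, q_2 = 14*1 + 1 = 15.
  i=3: a_3=2, p_3 = 2*29 + 2 = 60, q_3 = 2*15 + 1 = 31.
q_3 = 31 > 15, so the last convergent with denominator <= 15 is p_2/q_2 = 29/15.
The closest fraction with denominator <= 15 is either p_2/q_2 or the intermediate fraction (k*p_2 + p_1)/(k*q_2 + q_1) with the largest k >= 1 whose denominator stays <= 15; these approach x as k grows, and every other convergent or intermediate fraction in range is farther away.
Largest k: floor((15 - q_1)/q_2) = floor((15 - 1)/15) = 0.
Since k = 0, no intermediate fraction beyond p_2/q_2 has denominator <= 15, so the convergent 29/15 is the closest (its error is |60*15 - 29*31|/(31*15) = 1/465).

29/15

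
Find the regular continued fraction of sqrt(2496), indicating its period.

Write x_i = (sqrt(2496) + m_i)/d_i with (m_0, d_0) = (0, 1). a_0 = floor(sqrt(2496)) = 49, since 49^2 = 2401 <= 2496 < 2500 = 50^2.
Iterate m_{i+1} = d_i*a_i - m_i, d_{i+1} = (2496 - m_{i+1}^2)/d_i, a_{i+1} = floor((a_0 + m_{i+1})/d_{i+1}):
  m_1 = 1*49 - 0 = 49, d_1 = (2496 - 49^2)/1 = 95/1 = 95, a_1 = floor((49 + 49)/95) = 1.
  m_2 = 95*1 - 49 = 46, d_2 = (2496 - 46^2)/95 = 380/95 = 4, a_2 = floor((49 + 46)/4) = 23.
  m_3 = 4*23 - 46 = 46, d_3 = (2496 - 46^2)/4 = 380/4 = 95, a_3 = floor((49 + 46)/95) = 1.
  m_4 = 95*1 - 46 = 49, d_4 = (2496 - 49^2)/95 = 95/95 = 1, a_4 = floor((49 + 49)/1) = 98.
  m_5 = 1*98 - 49 = 49, d_5 = (2496 - 49^2)/1 = 95/1 = 95: (m_5, d_5) = (m_1, d_1) = (49, 95), so from here the quotients repeat a_1, ..., a_4; the period length is 4.
Hence the expansion of sqrt(2496) is a_0 = 49 followed by the repeating block 1, 23, 1, 98 (period 4).

[49; (1, 23, 1, 98)]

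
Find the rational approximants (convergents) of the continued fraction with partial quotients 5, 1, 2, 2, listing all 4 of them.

5/1, 6/1, 17/3, 40/7

Using the convergent recurrence p_i = a_i*p_{i-1} + p_{i-2}, q_i = a_i*q_{i-1} + q_{i-2} with p_{-2}=0, p_{-1}=1, q_{-2}=1, q_{-1}=0:
  i=0: a_0=5, p_0 = 5*1 + 0 = 5, q_0 = 5*0 + 1 = 1.
  i=1: a_1=1, p_1 = 1*5 + 1 = 6, q_1 = 1*1 + 0 = 1.
  i=2: a_2=2, p_2 = 2*6 + 5 = 17, q_2 = 2*1 + 1 = 3.
  i=3: a_3=2, p_3 = 2*17 + 6 = 40, q_3 = 2*3 + 1 = 7.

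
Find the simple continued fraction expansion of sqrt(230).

Write x_i = (sqrt(230) + m_i)/d_i with (m_0, d_0) = (0, 1). a_0 = floor(sqrt(230)) = 15, since 15^2 = 225 <= 230 < 256 = 16^2.
Iterate m_{i+1} = d_i*a_i - m_i, d_{i+1} = (230 - m_{i+1}^2)/d_i, a_{i+1} = floor((a_0 + m_{i+1})/d_{i+1}):
  m_1 = 1*15 - 0 = 15, d_1 = (230 - 15^2)/1 = 5/1 = 5, a_1 = floor((15 + 15)/5) = 6.
  m_2 = 5*6 - 15 = 15, d_2 = (230 - 15^2)/5 = 5/5 = 1, a_2 = floor((15 + 15)/1) = 30.
  m_3 = 1*30 - 15 = 15, d_3 = (230 - 15^2)/1 = 5/1 = 5: (m_3, d_3) = (m_1, d_1) = (15, 5), so from here the quotients repeat a_1, a_2; the period length is 2.
Hence the expansion of sqrt(230) is a_0 = 15 followed by the repeating block 6, 30 (period 2).

[15; (6, 30)]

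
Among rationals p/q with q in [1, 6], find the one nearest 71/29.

12/5

Expand x = 71/29 as a continued fraction with the Euclidean algorithm:
  71 = 2*29 + 13, so a_0 = 2.
  29 = 2*13 + 3, so a_1 = 2.
  13 = 4*3 + 1, so a_2 = 4.
  3 = 3*1 + 0, so a_3 = 3.
so x = [2; 2, 4, 3].
Convergents (p_i = a_i*p_{i-1} + p_{i-2}, q_i = a_i*q_{i-1} + q_{i-2} with p_{-2}=0, p_{-1}=1, q_{-2}=1, q_{-1}=0), until the denominator exceeds 6:
  i=0: a_0=2, p_0 = 2*1 + 0 = 2, q_0 = 2*0 + 1 = 1.
  i=1: a_1=2, p_1 = 2*2 + 1 = 5, q_1 = 2*1 + 0 = 2.
  i=2: a_2=4, p_2 = 4*5 + 2 = 22, q_2 = 4*2 + 1 = 9.
q_2 = 9 > 6, so the last convergent with denominator <= 6 is p_1/q_1 = 5/2.
The closest fraction with denominator <= 6 is either p_1/q_1 or the intermediate fraction (k*p_1 + p_0)/(k*q_1 + q_0) with the largest k >= 1 whose denominator stays <= 6; these approach x as k grows, and every other convergent or intermediate fraction in range is farther away.
Largest k: floor((6 - q_0)/q_1) = floor((6 - 1)/2) = 2.
That gives (2*5 + 2)/(2*2 + 1) = 12/5.
Compare the errors: |x - 5/2| = |71*2 - 5*29|/(29*2) = 3/58, and |x - 12/5| = |71*5 - 12*29|/(29*5) = 7/145.
Cross-multiplying, 7*58 = 406 < 435 = 3*145, so 7/145 is smaller: the intermediate fraction 12/5 is closer to x than 5/2.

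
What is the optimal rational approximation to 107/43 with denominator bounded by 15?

5/2

Expand x = 107/43 as a continued fraction with the Euclidean algorithm:
  107 = 2*43 + 21, so a_0 = 2.
  43 = 2*21 + 1, so a_1 = 2.
  21 = 21*1 + 0, so a_2 = 21.
so x = [2; 2, 21].
Convergents (p_i = a_i*p_{i-1} + p_{i-2}, q_i = a_i*q_{i-1} + q_{i-2} with p_{-2}=0, p_{-1}=1, q_{-2}=1, q_{-1}=0), until the denominator exceeds 15:
  i=0: a_0=2, p_0 = 2*1 + 0 = 2, q_0 = 2*0 + 1 = 1.
  i=1: a_1=2, p_1 = 2*2 + 1 = 5, q_1 = 2*1 + 0 = 2.
  i=2: a_2=21, p_2 = 21*5 + 2 = 107, q_2 = 21*2 + 1 = 43.
q_2 = 43 > 15, so the last convergent with denominator <= 15 is p_1/q_1 = 5/2.
The closest fraction with denominator <= 15 is either p_1/q_1 or the intermediate fraction (k*p_1 + p_0)/(k*q_1 + q_0) with the largest k >= 1 whose denominator stays <= 15; these approach x as k grows, and every other convergent or intermediate fraction in range is farther away.
Largest k: floor((15 - q_0)/q_1) = floor((15 - 1)/2) = 7.
That gives (7*5 + 2)/(7*2 + 1) = 37/15.
Compare the errors: |x - 5/2| = |107*2 - 5*43|/(43*2) = 1/86, and |x - 37/15| = |107*15 - 37*43|/(43*15) = 14/645.
Cross-multiplying, 1*645 = 645 < 1204 = 14*86, so 1/86 is smaller: the convergent 5/2 is closer to x than 37/15.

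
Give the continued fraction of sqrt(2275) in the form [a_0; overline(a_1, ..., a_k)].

Write x_i = (sqrt(2275) + m_i)/d_i with (m_0, d_0) = (0, 1). a_0 = floor(sqrt(2275)) = 47, since 47^2 = 2209 <= 2275 < 2304 = 48^2.
Iterate m_{i+1} = d_i*a_i - m_i, d_{i+1} = (2275 - m_{i+1}^2)/d_i, a_{i+1} = floor((a_0 + m_{i+1})/d_{i+1}):
  m_1 = 1*47 - 0 = 47, d_1 = (2275 - 47^2)/1 = 66/1 = 66, a_1 = floor((47 + 47)/66) = 1.
  m_2 = 66*1 - 47 = 19, d_2 = (2275 - 19^2)/66 = 1914/66 = 29, a_2 = floor((47 + 19)/29) = 2.
  m_3 = 29*2 - 19 = 39, d_3 = (2275 - 39^2)/29 = 754/29 = 26, a_3 = floor((47 + 39)/26) = 3.
  m_4 = 26*3 - 39 = 39, d_4 = (2275 - 39^2)/26 = 754/26 = 29, a_4 = floor((47 + 39)/29) = 2.
  m_5 = 29*2 - 39 = 19, d_5 = (2275 - 19^2)/29 = 1914/29 = 66, a_5 = floor((47 + 19)/66) = 1.
  m_6 = 66*1 - 19 = 47, d_6 = (2275 - 47^2)/66 = 66/66 = 1, a_6 = floor((47 + 47)/1) = 94.
  m_7 = 1*94 - 47 = 47, d_7 = (2275 - 47^2)/1 = 66/1 = 66: (m_7, d_7) = (m_1, d_1) = (47, 66), so from here the quotients repeat a_1, ..., a_6; the period length is 6.
Hence the expansion of sqrt(2275) is a_0 = 47 followed by the repeating block 1, 2, 3, 2, 1, 94 (period 6).

[47; overline(1, 2, 3, 2, 1, 94)]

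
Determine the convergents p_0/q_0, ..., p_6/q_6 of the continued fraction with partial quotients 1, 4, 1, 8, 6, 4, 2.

1/1, 5/4, 6/5, 53/44, 324/269, 1349/1120, 3022/2509

Using the convergent recurrence p_i = a_i*p_{i-1} + p_{i-2}, q_i = a_i*q_{i-1} + q_{i-2} with p_{-2}=0, p_{-1}=1, q_{-2}=1, q_{-1}=0:
  i=0: a_0=1, p_0 = 1*1 + 0 = 1, q_0 = 1*0 + 1 = 1.
  i=1: a_1=4, p_1 = 4*1 + 1 = 5, q_1 = 4*1 + 0 = 4.
  i=2: a_2=1, p_2 = 1*5 + 1 = 6, q_2 = 1*4 + 1 = 5.
  i=3: a_3=8, p_3 = 8*6 + 5 = 53, q_3 = 8*5 + 4 = 44.
  i=4: a_4=6, p_4 = 6*53 + 6 = 324, q_4 = 6*44 + 5 = 269.
  i=5: a_5=4, p_5 = 4*324 + 53 = 1349, q_5 = 4*269 + 44 = 1120.
  i=6: a_6=2, p_6 = 2*1349 + 324 = 3022, q_6 = 2*1120 + 269 = 2509.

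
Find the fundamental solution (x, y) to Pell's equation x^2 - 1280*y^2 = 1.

First expand sqrt(1280) as a continued fraction. With x_i = (sqrt(1280) + m_i)/d_i and (m_0, d_0) = (0, 1): a_0 = floor(sqrt(1280)) = 35, since 35^2 = 1225 <= 1280 < 1296 = 36^2.
Iterate m_{i+1} = d_i*a_i - m_i, d_{i+1} = (1280 - m_{i+1}^2)/d_i, a_{i+1} = floor((a_0 + m_{i+1})/d_{i+1}):
  m_1 = 1*35 - 0 = 35, d_1 = (1280 - 35^2)/1 = 55/1 = 55, a_1 = floor((35 + 35)/55) = 1.
  m_2 = 55*1 - 35 = 20, d_2 = (1280 - 20^2)/55 = 880/55 = 16, a_2 = floor((35 + 20)/16) = 3.
  m_3 = 16*3 - 20 = 28, d_3 = (1280 - 28^2)/16 = 496/16 = 31, a_3 = floor((35 + 28)/31) = 2.
  m_4 = 31*2 - 28 = 34, d_4 = (1280 - 34^2)/31 = 124/31 = 4, a_4 = floor((35 + 34)/4) = 17.
  m_5 = 4*17 - 34 = 34, d_5 = (1280 - 34^2)/4 = 124/4 = 31, a_5 = floor((35 + 34)/31) = 2.
  m_6 = 31*2 - 34 = 28, d_6 = (1280 - 28^2)/31 = 496/31 = 16, a_6 = floor((35 + 28)/16) = 3.
  m_7 = 16*3 - 28 = 20, d_7 = (1280 - 20^2)/16 = 880/16 = 55, a_7 = floor((35 + 20)/55) = 1.
  m_8 = 55*1 - 20 = 35, d_8 = (1280 - 35^2)/55 = 55/55 = 1, a_8 = floor((35 + 35)/1) = 70.
  m_9 = 1*70 - 35 = 35, d_9 = (1280 - 35^2)/1 = 55/1 = 55: (m_9, d_9) = (m_1, d_1) = (35, 55), so from here the quotients repeat a_1, ..., a_8; the period length is 8.
So sqrt(1280) = [35; (1, 3, 2, 17, 2, 3, 1, 70)] with period length k = 8.
k is even, so the fundamental solution of x^2 - 1280y^2 = 1 is (p_{k-1}, q_{k-1}) = (p_7, q_7); compute convergents through index 7.
Convergents (p_i = a_i*p_{i-1} + p_{i-2}, q_i = a_i*q_{i-1} + q_{i-2} with p_{-2}=0, p_{-1}=1, q_{-2}=1, q_{-1}=0):
  i=0: a_0=35, p_0 = 35*1 + 0 = 35, q_0 = 35*0 + 1 = 1.
  i=1: a_1=1, p_1 = 1*35 + 1 = 36, q_1 = 1*1 + 0 = 1.
  i=2: a_2=3, p_2 = 3*36 + 35 = 143, q_2 = 3*1 + 1 = 4.
  i=3: a_3=2, p_3 = 2*143 + 36 = 322, q_3 = 2*4 + 1 = 9.
  i=4: a_4=17, p_4 = 17*322 + 143 = 5617, q_4 = 17*9 + 4 = 157.
  i=5: a_5=2, p_5 = 2*5617 + 322 = 11556, q_5 = 2*157 + 9 = 323.
  i=6: a_6=3, p_6 = 3*11556 + 5617 = 40285, q_6 = 3*323 + 157 = 1126.
  i=7: a_7=1, p_7 = 1*40285 + 11556 = 51841, q_7 = 1*1126 + 323 = 1449.
Check: 51841^2 - 1280*1449^2 = 2687489281 - 2687489280 = 1, so (x, y) = (51841, 1449) solves the equation, and by the theorem it is the least positive solution.

(x, y) = (51841, 1449)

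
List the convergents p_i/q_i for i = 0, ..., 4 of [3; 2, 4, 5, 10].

Using the convergent recurrence p_i = a_i*p_{i-1} + p_{i-2}, q_i = a_i*q_{i-1} + q_{i-2} with p_{-2}=0, p_{-1}=1, q_{-2}=1, q_{-1}=0:
  i=0: a_0=3, p_0 = 3*1 + 0 = 3, q_0 = 3*0 + 1 = 1.
  i=1: a_1=2, p_1 = 2*3 + 1 = 7, q_1 = 2*1 + 0 = 2.
  i=2: a_2=4, p_2 = 4*7 + 3 = 31, q_2 = 4*2 + 1 = 9.
  i=3: a_3=5, p_3 = 5*31 + 7 = 162, q_3 = 5*9 + 2 = 47.
  i=4: a_4=10, p_4 = 10*162 + 31 = 1651, q_4 = 10*47 + 9 = 479.

3/1, 7/2, 31/9, 162/47, 1651/479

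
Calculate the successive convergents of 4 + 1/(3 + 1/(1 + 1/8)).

Using the convergent recurrence p_i = a_i*p_{i-1} + p_{i-2}, q_i = a_i*q_{i-1} + q_{i-2} with p_{-2}=0, p_{-1}=1, q_{-2}=1, q_{-1}=0:
  i=0: a_0=4, p_0 = 4*1 + 0 = 4, q_0 = 4*0 + 1 = 1.
  i=1: a_1=3, p_1 = 3*4 + 1 = 13, q_1 = 3*1 + 0 = 3.
  i=2: a_2=1, p_2 = 1*13 + 4 = 17, q_2 = 1*3 + 1 = 4.
  i=3: a_3=8, p_3 = 8*17 + 13 = 149, q_3 = 8*4 + 3 = 35.

4/1, 13/3, 17/4, 149/35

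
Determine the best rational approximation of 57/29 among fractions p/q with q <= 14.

Expand x = 57/29 as a continued fraction with the Euclidean algorithm:
  57 = 1*29 + 28, so a_0 = 1.
  29 = 1*28 + 1, so a_1 = 1.
  28 = 28*1 + 0, so a_2 = 28.
so x = [1; 1, 28].
Convergents (p_i = a_i*p_{i-1} + p_{i-2}, q_i = a_i*q_{i-1} + q_{i-2} with p_{-2}=0, p_{-1}=1, q_{-2}=1, q_{-1}=0), until the denominator exceeds 14:
  i=0: a_0=1, p_0 = 1*1 + 0 = 1, q_0 = 1*0 + 1 = 1.
  i=1: a_1=1, p_1 = 1*1 + 1 = 2, q_1 = 1*1 + 0 = 1.
  i=2: a_2=28, p_2 = 28*2 + 1 = 57, q_2 = 28*1 + 1 = 29.
q_2 = 29 > 14, so the last convergent with denominator <= 14 is p_1/q_1 = 2/1.
The closest fraction with denominator <= 14 is either p_1/q_1 or the intermediate fraction (k*p_1 + p_0)/(k*q_1 + q_0) with the largest k >= 1 whose denominator stays <= 14; these approach x as k grows, and every other convergent or intermediate fraction in range is farther away.
Largest k: floor((14 - q_0)/q_1) = floor((14 - 1)/1) = 13.
That gives (13*2 + 1)/(13*1 + 1) = 27/14.
Compare the errors: |x - 2/1| = |57*1 - 2*29|/(29*1) = 1/29, and |x - 27/14| = |57*14 - 27*29|/(29*14) = 15/406.
Cross-multiplying, 1*406 = 406 < 435 = 15*29, so 1/29 is smaller: the convergent 2/1 is closer to x than 27/14.

2/1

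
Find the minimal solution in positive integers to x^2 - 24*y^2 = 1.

(x, y) = (5, 1)

First expand sqrt(24) as a continued fraction. With x_i = (sqrt(24) + m_i)/d_i and (m_0, d_0) = (0, 1): a_0 = floor(sqrt(24)) = 4, since 4^2 = 16 <= 24 < 25 = 5^2.
Iterate m_{i+1} = d_i*a_i - m_i, d_{i+1} = (24 - m_{i+1}^2)/d_i, a_{i+1} = floor((a_0 + m_{i+1})/d_{i+1}):
  m_1 = 1*4 - 0 = 4, d_1 = (24 - 4^2)/1 = 8/1 = 8, a_1 = floor((4 + 4)/8) = 1.
  m_2 = 8*1 - 4 = 4, d_2 = (24 - 4^2)/8 = 8/8 = 1, a_2 = floor((4 + 4)/1) = 8.
  m_3 = 1*8 - 4 = 4, d_3 = (24 - 4^2)/1 = 8/1 = 8: (m_3, d_3) = (m_1, d_1) = (4, 8), so from here the quotients repeat a_1, a_2; the period length is 2.
So sqrt(24) = [4; (1, 8)] with period length k = 2.
k is even, so the fundamental solution of x^2 - 24y^2 = 1 is (p_{k-1}, q_{k-1}) = (p_1, q_1); compute convergents through index 1.
Convergents (p_i = a_i*p_{i-1} + p_{i-2}, q_i = a_i*q_{i-1} + q_{i-2} with p_{-2}=0, p_{-1}=1, q_{-2}=1, q_{-1}=0):
  i=0: a_0=4, p_0 = 4*1 + 0 = 4, q_0 = 4*0 + 1 = 1.
  i=1: a_1=1, p_1 = 1*4 + 1 = 5, q_1 = 1*1 + 0 = 1.
Check: 5^2 - 24*1^2 = 25 - 24 = 1, so (x, y) = (5, 1) solves the equation, and by the theorem it is the least positive solution.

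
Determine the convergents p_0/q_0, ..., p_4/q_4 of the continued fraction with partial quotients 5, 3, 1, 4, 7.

Using the convergent recurrence p_i = a_i*p_{i-1} + p_{i-2}, q_i = a_i*q_{i-1} + q_{i-2} with p_{-2}=0, p_{-1}=1, q_{-2}=1, q_{-1}=0:
  i=0: a_0=5, p_0 = 5*1 + 0 = 5, q_0 = 5*0 + 1 = 1.
  i=1: a_1=3, p_1 = 3*5 + 1 = 16, q_1 = 3*1 + 0 = 3.
  i=2: a_2=1, p_2 = 1*16 + 5 = 21, q_2 = 1*3 + 1 = 4.
  i=3: a_3=4, p_3 = 4*21 + 16 = 100, q_3 = 4*4 + 3 = 19.
  i=4: a_4=7, p_4 = 7*100 + 21 = 721, q_4 = 7*19 + 4 = 137.

5/1, 16/3, 21/4, 100/19, 721/137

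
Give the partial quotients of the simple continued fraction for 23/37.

[0; 1, 1, 1, 1, 1, 4]

Run the Euclidean algorithm on 23 and 37; the successive quotients are the partial quotients a_0, a_1, ... (each step inverts the fractional part left over by the previous one):
  23 = 0*37 + 23, so a_0 = 0.
  37 = 1*23 + 14, so a_1 = 1.
  23 = 1*14 + 9, so a_2 = 1.
  14 = 1*9 + 5, so a_3 = 1.
  9 = 1*5 + 4, so a_4 = 1.
  5 = 1*4 + 1, so a_5 = 1.
  4 = 4*1 + 0, so a_6 = 4.
The remainder reaches 0 after 7 divisions, so the expansion has 7 partial quotients, read off in order.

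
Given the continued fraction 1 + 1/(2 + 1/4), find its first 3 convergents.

1/1, 3/2, 13/9

Using the convergent recurrence p_i = a_i*p_{i-1} + p_{i-2}, q_i = a_i*q_{i-1} + q_{i-2} with p_{-2}=0, p_{-1}=1, q_{-2}=1, q_{-1}=0:
  i=0: a_0=1, p_0 = 1*1 + 0 = 1, q_0 = 1*0 + 1 = 1.
  i=1: a_1=2, p_1 = 2*1 + 1 = 3, q_1 = 2*1 + 0 = 2.
  i=2: a_2=4, p_2 = 4*3 + 1 = 13, q_2 = 4*2 + 1 = 9.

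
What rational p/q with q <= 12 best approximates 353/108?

Expand x = 353/108 as a continued fraction with the Euclidean algorithm:
  353 = 3*108 + 29, so a_0 = 3.
  108 = 3*29 + 21, so a_1 = 3.
  29 = 1*21 + 8, so a_2 = 1.
  21 = 2*8 + 5, so a_3 = 2.
  8 = 1*5 + 3, so a_4 = 1.
  5 = 1*3 + 2, so a_5 = 1.
  3 = 1*2 + 1, so a_6 = 1.
  2 = 2*1 + 0, so a_7 = 2.
so x = [3; 3, 1, 2, 1, 1, 1, 2].
Convergents (p_i = a_i*p_{i-1} + p_{i-2}, q_i = a_i*q_{i-1} + q_{i-2} with p_{-2}=0, p_{-1}=1, q_{-2}=1, q_{-1}=0), until the denominator exceeds 12:
  i=0: a_0=3, p_0 = 3*1 + 0 = 3, q_0 = 3*0 + 1 = 1.
  i=1: a_1=3, p_1 = 3*3 + 1 = 10, q_1 = 3*1 + 0 = 3.
  i=2: a_2=1, p_2 = 1*10 + 3 = 13, q_2 = 1*3 + 1 = 4.
  i=3: a_3=2, p_3 = 2*13 + 10 = 36, q_3 = 2*4 + 3 = 11.
  i=4: a_4=1, p_4 = 1*36 + 13 = 49, q_4 = 1*11 + 4 = 15.
q_4 = 15 > 12, so the last convergent with denominator <= 12 is p_3/q_3 = 36/11.
The closest fraction with denominator <= 12 is either p_3/q_3 or the intermediate fraction (k*p_3 + p_2)/(k*q_3 + q_2) with the largest k >= 1 whose denominator stays <= 12; these approach x as k grows, and every other convergent or intermediate fraction in range is farther away.
Largest k: floor((12 - q_2)/q_3) = floor((12 - 4)/11) = 0.
Since k = 0, no intermediate fraction beyond p_3/q_3 has denominator <= 12, so the convergent 36/11 is the closest (its error is |353*11 - 36*108|/(108*11) = 5/1188).

36/11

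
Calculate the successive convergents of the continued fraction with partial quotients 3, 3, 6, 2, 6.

3/1, 10/3, 63/19, 136/41, 879/265

Using the convergent recurrence p_i = a_i*p_{i-1} + p_{i-2}, q_i = a_i*q_{i-1} + q_{i-2} with p_{-2}=0, p_{-1}=1, q_{-2}=1, q_{-1}=0:
  i=0: a_0=3, p_0 = 3*1 + 0 = 3, q_0 = 3*0 + 1 = 1.
  i=1: a_1=3, p_1 = 3*3 + 1 = 10, q_1 = 3*1 + 0 = 3.
  i=2: a_2=6, p_2 = 6*10 + 3 = 63, q_2 = 6*3 + 1 = 19.
  i=3: a_3=2, p_3 = 2*63 + 10 = 136, q_3 = 2*19 + 3 = 41.
  i=4: a_4=6, p_4 = 6*136 + 63 = 879, q_4 = 6*41 + 19 = 265.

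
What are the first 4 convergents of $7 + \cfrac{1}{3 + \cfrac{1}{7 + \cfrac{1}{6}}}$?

Using the convergent recurrence p_i = a_i*p_{i-1} + p_{i-2}, q_i = a_i*q_{i-1} + q_{i-2} with p_{-2}=0, p_{-1}=1, q_{-2}=1, q_{-1}=0:
  i=0: a_0=7, p_0 = 7*1 + 0 = 7, q_0 = 7*0 + 1 = 1.
  i=1: a_1=3, p_1 = 3*7 + 1 = 22, q_1 = 3*1 + 0 = 3.
  i=2: a_2=7, p_2 = 7*22 + 7 = 161, q_2 = 7*3 + 1 = 22.
  i=3: a_3=6, p_3 = 6*161 + 22 = 988, q_3 = 6*22 + 3 = 135.

7/1, 22/3, 161/22, 988/135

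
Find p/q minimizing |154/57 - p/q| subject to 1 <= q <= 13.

Expand x = 154/57 as a continued fraction with the Euclidean algorithm:
  154 = 2*57 + 40, so a_0 = 2.
  57 = 1*40 + 17, so a_1 = 1.
  40 = 2*17 + 6, so a_2 = 2.
  17 = 2*6 + 5, so a_3 = 2.
  6 = 1*5 + 1, so a_4 = 1.
  5 = 5*1 + 0, so a_5 = 5.
so x = [2; 1, 2, 2, 1, 5].
Convergents (p_i = a_i*p_{i-1} + p_{i-2}, q_i = a_i*q_{i-1} + q_{i-2} with p_{-2}=0, p_{-1}=1, q_{-2}=1, q_{-1}=0), until the denominator exceeds 13:
  i=0: a_0=2, p_0 = 2*1 + 0 = 2, q_0 = 2*0 + 1 = 1.
  i=1: a_1=1, p_1 = 1*2 + 1 = 3, q_1 = 1*1 + 0 = 1.
  i=2: a_2=2, p_2 = 2*3 + 2 = 8, q_2 = 2*1 + 1 = 3.
  i=3: a_3=2, p_3 = 2*8 + 3 = 19, q_3 = 2*3 + 1 = 7.
  i=4: a_4=1, p_4 = 1*19 + 8 = 27, q_4 = 1*7 + 3 = 10.
  i=5: a_5=5, p_5 = 5*27 + 19 = 154, q_5 = 5*10 + 7 = 57.
q_5 = 57 > 13, so the last convergent with denominator <= 13 is p_4/q_4 = 27/10.
The closest fraction with denominator <= 13 is either p_4/q_4 or the intermediate fraction (k*p_4 + p_3)/(k*q_4 + q_3) with the largest k >= 1 whose denominator stays <= 13; these approach x as k grows, and every other convergent or intermediate fraction in range is farther away.
Largest k: floor((13 - q_3)/q_4) = floor((13 - 7)/10) = 0.
Since k = 0, no intermediate fraction beyond p_4/q_4 has denominator <= 13, so the convergent 27/10 is the closest (its error is |154*10 - 27*57|/(57*10) = 1/570).

27/10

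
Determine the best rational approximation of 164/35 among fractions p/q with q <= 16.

Expand x = 164/35 as a continued fraction with the Euclidean algorithm:
  164 = 4*35 + 24, so a_0 = 4.
  35 = 1*24 + 11, so a_1 = 1.
  24 = 2*11 + 2, so a_2 = 2.
  11 = 5*2 + 1, so a_3 = 5.
  2 = 2*1 + 0, so a_4 = 2.
so x = [4; 1, 2, 5, 2].
Convergents (p_i = a_i*p_{i-1} + p_{i-2}, q_i = a_i*q_{i-1} + q_{i-2} with p_{-2}=0, p_{-1}=1, q_{-2}=1, q_{-1}=0), until the denominator exceeds 16:
  i=0: a_0=4, p_0 = 4*1 + 0 = 4, q_0 = 4*0 + 1 = 1.
  i=1: a_1=1, p_1 = 1*4 + 1 = 5, q_1 = 1*1 + 0 = 1.
  i=2: a_2=2, p_2 = 2*5 + 4 = 14, q_2 = 2*1 + 1 = 3.
  i=3: a_3=5, p_3 = 5*14 + 5 = 75, q_3 = 5*3 + 1 = 16.
  i=4: a_4=2, p_4 = 2*75 + 14 = 164, q_4 = 2*16 + 3 = 35.
q_4 = 35 > 16, so the last convergent with denominator <= 16 is p_3/q_3 = 75/16.
The closest fraction with denominator <= 16 is either p_3/q_3 or the intermediate fraction (k*p_3 + p_2)/(k*q_3 + q_2) with the largest k >= 1 whose denominator stays <= 16; these approach x as k grows, and every other convergent or intermediate fraction in range is farther away.
Largest k: floor((16 - q_2)/q_3) = floor((16 - 3)/16) = 0.
Since k = 0, no intermediate fraction beyond p_3/q_3 has denominator <= 16, so the convergent 75/16 is the closest (its error is |164*16 - 75*35|/(35*16) = 1/560).

75/16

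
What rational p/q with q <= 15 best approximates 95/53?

Expand x = 95/53 as a continued fraction with the Euclidean algorithm:
  95 = 1*53 + 42, so a_0 = 1.
  53 = 1*42 + 11, so a_1 = 1.
  42 = 3*11 + 9, so a_2 = 3.
  11 = 1*9 + 2, so a_3 = 1.
  9 = 4*2 + 1, so a_4 = 4.
  2 = 2*1 + 0, so a_5 = 2.
so x = [1; 1, 3, 1, 4, 2].
Convergents (p_i = a_i*p_{i-1} + p_{i-2}, q_i = a_i*q_{i-1} + q_{i-2} with p_{-2}=0, p_{-1}=1, q_{-2}=1, q_{-1}=0), until the denominator exceeds 15:
  i=0: a_0=1, p_0 = 1*1 + 0 = 1, q_0 = 1*0 + 1 = 1.
  i=1: a_1=1, p_1 = 1*1 + 1 = 2, q_1 = 1*1 + 0 = 1.
  i=2: a_2=3, p_2 = 3*2 + 1 = 7, q_2 = 3*1 + 1 = 4.
  i=3: a_3=1, p_3 = 1*7 + 2 = 9, q_3 = 1*4 + 1 = 5.
  i=4: a_4=4, p_4 = 4*9 + 7 = 43, q_4 = 4*5 + 4 = 24.
q_4 = 24 > 15, so the last convergent with denominator <= 15 is p_3/q_3 = 9/5.
The closest fraction with denominator <= 15 is either p_3/q_3 or the intermediate fraction (k*p_3 + p_2)/(k*q_3 + q_2) with the largest k >= 1 whose denominator stays <= 15; these approach x as k grows, and every other convergent or intermediate fraction in range is farther away.
Largest k: floor((15 - q_2)/q_3) = floor((15 - 4)/5) = 2.
That gives (2*9 + 7)/(2*5 + 4) = 25/14.
Compare the errors: |x - 9/5| = |95*5 - 9*53|/(53*5) = 2/265, and |x - 25/14| = |95*14 - 25*53|/(53*14) = 5/742.
Cross-multiplying, 5*265 = 1325 < 1484 = 2*742, so 5/742 is smaller: the intermediate fraction 25/14 is closer to x than 9/5.

25/14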